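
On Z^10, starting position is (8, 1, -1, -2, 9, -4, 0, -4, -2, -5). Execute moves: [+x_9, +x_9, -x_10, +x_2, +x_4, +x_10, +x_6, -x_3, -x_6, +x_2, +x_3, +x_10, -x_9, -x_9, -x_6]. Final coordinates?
(8, 3, -1, -1, 9, -5, 0, -4, -2, -4)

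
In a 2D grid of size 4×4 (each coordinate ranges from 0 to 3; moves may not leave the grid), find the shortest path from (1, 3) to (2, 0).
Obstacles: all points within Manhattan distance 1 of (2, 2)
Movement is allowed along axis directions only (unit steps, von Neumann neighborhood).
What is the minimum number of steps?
6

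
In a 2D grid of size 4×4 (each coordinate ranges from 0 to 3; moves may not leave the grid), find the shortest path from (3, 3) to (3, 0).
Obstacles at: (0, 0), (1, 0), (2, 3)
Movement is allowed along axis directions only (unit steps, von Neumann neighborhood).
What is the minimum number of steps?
3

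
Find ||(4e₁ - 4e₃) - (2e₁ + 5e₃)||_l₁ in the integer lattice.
11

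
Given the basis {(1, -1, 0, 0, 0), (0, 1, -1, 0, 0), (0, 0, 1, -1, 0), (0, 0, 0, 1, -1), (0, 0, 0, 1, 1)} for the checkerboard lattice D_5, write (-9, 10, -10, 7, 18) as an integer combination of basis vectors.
-9b₁ + b₂ - 9b₃ - 10b₄ + 8b₅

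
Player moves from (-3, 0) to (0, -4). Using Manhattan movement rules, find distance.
7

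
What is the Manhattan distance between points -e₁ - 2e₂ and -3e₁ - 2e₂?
2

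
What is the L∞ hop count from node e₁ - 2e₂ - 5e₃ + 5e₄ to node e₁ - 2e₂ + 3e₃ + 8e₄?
8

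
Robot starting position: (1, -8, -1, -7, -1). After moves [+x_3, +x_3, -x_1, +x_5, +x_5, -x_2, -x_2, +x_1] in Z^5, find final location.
(1, -10, 1, -7, 1)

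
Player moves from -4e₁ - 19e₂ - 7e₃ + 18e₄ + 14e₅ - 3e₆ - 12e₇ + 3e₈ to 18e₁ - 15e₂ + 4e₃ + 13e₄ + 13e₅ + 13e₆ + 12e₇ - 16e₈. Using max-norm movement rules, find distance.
24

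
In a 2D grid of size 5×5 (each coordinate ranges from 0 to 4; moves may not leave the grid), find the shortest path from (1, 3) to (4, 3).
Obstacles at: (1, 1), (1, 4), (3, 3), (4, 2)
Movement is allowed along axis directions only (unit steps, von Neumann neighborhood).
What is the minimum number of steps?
5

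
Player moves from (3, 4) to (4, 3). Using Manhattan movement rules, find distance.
2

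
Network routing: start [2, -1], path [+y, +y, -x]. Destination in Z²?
(1, 1)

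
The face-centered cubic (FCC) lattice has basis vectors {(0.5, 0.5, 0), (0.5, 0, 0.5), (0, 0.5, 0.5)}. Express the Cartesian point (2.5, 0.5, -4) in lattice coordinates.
7b₁ - 2b₂ - 6b₃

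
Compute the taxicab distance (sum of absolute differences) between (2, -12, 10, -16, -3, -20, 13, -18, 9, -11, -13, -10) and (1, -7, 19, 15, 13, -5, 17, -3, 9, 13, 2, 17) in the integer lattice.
162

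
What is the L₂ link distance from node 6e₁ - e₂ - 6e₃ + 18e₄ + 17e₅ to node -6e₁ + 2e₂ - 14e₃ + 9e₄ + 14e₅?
17.5214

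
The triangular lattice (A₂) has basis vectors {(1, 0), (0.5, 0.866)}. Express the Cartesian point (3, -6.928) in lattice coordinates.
7b₁ - 8b₂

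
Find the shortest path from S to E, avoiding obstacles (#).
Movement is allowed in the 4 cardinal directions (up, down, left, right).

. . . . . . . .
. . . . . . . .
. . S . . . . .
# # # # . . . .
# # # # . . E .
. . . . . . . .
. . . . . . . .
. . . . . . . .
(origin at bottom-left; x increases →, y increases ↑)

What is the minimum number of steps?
6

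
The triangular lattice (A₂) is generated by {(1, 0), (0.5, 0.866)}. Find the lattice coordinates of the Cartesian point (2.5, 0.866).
2b₁ + b₂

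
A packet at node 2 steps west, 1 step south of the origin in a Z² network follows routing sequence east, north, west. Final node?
(-2, 0)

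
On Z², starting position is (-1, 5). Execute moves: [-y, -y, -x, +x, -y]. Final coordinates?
(-1, 2)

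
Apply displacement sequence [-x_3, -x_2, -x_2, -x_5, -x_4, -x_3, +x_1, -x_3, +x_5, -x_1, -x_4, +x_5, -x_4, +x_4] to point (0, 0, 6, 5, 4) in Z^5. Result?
(0, -2, 3, 3, 5)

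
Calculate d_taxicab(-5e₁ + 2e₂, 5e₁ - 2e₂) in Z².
14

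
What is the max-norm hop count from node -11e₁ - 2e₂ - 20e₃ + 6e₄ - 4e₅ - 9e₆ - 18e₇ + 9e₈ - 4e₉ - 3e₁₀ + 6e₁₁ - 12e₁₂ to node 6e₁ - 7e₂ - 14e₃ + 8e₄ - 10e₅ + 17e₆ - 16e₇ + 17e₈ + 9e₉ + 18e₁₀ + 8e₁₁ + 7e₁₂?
26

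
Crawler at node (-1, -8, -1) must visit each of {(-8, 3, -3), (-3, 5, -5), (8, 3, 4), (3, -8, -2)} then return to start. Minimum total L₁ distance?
78
(one optimal route: (-1, -8, -1) → (-8, 3, -3) → (-3, 5, -5) → (8, 3, 4) → (3, -8, -2) → (-1, -8, -1))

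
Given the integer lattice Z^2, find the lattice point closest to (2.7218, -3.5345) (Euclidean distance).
(3, -4)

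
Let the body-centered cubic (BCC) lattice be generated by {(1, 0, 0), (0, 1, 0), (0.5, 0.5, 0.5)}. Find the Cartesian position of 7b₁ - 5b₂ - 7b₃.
(3.5, -8.5, -3.5)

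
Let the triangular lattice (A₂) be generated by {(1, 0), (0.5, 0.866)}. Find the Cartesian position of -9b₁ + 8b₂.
(-5, 6.928)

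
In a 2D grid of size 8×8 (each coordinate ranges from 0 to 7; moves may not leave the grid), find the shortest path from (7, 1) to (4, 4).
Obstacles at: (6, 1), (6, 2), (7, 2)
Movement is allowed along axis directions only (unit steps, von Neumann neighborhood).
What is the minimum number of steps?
8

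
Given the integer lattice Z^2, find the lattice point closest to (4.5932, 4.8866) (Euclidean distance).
(5, 5)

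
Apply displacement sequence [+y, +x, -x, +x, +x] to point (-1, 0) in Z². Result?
(1, 1)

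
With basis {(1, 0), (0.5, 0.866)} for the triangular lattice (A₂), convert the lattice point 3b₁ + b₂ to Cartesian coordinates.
(3.5, 0.866)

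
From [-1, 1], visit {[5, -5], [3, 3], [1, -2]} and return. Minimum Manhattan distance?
28
(one optimal route: (-1, 1) → (3, 3) → (5, -5) → (1, -2) → (-1, 1))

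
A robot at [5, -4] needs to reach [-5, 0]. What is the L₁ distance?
14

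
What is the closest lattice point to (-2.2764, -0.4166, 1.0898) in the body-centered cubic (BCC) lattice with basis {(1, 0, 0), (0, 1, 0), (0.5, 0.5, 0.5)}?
(-2.5, -0.5, 1.5)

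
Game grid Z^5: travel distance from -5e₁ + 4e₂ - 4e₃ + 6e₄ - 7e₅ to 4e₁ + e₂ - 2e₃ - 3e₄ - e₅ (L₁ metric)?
29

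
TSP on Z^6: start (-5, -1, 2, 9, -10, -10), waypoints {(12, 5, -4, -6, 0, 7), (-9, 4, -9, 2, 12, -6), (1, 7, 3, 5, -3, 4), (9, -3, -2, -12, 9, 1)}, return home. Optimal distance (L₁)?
220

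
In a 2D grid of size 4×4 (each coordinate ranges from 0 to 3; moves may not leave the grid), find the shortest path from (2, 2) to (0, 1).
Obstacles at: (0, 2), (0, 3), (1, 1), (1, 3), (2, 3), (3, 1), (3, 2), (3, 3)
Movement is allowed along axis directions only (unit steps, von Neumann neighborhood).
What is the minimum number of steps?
5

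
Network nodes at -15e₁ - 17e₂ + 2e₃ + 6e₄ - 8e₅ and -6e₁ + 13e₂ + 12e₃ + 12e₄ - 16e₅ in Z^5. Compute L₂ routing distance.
34.3657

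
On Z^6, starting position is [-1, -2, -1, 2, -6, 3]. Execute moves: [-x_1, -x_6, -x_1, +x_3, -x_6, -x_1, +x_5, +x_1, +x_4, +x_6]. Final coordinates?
(-3, -2, 0, 3, -5, 2)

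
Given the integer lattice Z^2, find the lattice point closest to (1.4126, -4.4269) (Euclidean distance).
(1, -4)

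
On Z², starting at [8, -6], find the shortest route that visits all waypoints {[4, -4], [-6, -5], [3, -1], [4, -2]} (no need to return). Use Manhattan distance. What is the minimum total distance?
23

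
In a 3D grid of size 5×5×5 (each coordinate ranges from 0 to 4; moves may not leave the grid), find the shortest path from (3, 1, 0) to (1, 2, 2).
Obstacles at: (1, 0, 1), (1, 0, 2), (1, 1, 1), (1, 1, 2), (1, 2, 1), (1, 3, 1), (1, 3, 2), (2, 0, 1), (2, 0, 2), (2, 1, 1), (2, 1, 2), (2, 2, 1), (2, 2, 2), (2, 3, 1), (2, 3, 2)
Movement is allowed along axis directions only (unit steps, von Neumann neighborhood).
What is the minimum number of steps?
7
(one shortest path: (3, 1, 0) → (2, 1, 0) → (1, 1, 0) → (0, 1, 0) → (0, 2, 0) → (0, 2, 1) → (0, 2, 2) → (1, 2, 2))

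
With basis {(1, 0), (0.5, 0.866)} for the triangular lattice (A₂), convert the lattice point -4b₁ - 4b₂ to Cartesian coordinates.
(-6, -3.464)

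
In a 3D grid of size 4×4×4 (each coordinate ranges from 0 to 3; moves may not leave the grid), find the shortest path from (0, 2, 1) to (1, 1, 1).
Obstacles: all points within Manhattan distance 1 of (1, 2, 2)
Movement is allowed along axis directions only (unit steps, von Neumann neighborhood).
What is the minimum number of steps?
2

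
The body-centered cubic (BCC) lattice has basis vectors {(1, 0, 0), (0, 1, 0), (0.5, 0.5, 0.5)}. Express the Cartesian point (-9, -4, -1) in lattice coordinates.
-8b₁ - 3b₂ - 2b₃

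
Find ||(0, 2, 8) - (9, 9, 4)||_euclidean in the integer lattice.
12.083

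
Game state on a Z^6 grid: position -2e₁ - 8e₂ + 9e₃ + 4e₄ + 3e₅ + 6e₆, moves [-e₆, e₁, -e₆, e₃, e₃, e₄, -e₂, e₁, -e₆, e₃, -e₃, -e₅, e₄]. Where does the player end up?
(0, -9, 11, 6, 2, 3)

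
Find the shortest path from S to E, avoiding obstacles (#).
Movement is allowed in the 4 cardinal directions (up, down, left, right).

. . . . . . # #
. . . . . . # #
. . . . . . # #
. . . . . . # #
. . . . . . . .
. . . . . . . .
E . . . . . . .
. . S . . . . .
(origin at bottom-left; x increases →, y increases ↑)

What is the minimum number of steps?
3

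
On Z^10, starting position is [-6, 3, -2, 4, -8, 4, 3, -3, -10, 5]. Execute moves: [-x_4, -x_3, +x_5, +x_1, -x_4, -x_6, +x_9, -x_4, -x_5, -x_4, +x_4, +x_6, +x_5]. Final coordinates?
(-5, 3, -3, 1, -7, 4, 3, -3, -9, 5)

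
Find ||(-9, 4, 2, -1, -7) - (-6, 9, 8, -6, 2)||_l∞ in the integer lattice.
9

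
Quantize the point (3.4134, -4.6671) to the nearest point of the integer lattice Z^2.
(3, -5)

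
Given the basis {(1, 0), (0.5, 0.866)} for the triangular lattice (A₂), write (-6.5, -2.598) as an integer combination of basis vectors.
-5b₁ - 3b₂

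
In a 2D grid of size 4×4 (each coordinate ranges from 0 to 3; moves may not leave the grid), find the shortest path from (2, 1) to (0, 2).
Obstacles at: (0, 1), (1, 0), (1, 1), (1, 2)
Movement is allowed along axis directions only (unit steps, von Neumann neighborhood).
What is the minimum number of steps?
5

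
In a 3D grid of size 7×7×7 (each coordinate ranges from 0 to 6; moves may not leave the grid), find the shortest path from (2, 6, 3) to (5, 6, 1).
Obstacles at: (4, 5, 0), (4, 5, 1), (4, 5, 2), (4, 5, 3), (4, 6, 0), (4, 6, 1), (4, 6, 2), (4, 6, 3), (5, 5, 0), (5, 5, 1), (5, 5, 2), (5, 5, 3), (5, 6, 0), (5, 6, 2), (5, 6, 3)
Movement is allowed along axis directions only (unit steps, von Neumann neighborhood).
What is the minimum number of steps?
9
(one shortest path: (2, 6, 3) → (3, 6, 3) → (3, 6, 4) → (4, 6, 4) → (5, 6, 4) → (6, 6, 4) → (6, 6, 3) → (6, 6, 2) → (6, 6, 1) → (5, 6, 1))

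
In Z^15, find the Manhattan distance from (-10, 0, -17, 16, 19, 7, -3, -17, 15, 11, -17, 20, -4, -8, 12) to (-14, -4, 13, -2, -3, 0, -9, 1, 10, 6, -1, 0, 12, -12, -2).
189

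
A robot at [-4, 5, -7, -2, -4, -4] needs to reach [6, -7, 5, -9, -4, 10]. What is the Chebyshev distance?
14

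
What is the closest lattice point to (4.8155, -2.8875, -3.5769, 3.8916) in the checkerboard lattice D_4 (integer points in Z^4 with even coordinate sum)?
(5, -3, -4, 4)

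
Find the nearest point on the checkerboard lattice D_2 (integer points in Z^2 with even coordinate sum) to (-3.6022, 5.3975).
(-3, 5)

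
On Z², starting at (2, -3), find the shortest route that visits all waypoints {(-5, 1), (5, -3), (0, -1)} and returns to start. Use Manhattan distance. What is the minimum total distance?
28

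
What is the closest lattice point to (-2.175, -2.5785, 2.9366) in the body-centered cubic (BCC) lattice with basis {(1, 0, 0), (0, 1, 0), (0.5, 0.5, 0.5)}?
(-2, -3, 3)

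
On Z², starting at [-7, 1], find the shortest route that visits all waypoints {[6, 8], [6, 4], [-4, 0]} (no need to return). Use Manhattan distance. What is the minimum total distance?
22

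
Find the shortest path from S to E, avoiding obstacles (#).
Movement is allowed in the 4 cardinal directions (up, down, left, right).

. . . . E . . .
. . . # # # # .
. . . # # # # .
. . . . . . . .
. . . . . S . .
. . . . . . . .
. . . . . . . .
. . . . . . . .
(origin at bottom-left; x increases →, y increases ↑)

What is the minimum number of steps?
9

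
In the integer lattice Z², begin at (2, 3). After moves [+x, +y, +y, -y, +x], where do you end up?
(4, 4)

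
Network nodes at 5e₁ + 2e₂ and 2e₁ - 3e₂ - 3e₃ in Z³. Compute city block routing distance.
11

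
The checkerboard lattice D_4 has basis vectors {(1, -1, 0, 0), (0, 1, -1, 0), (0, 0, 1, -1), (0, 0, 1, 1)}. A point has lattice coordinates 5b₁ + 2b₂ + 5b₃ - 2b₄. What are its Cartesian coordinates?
(5, -3, 1, -7)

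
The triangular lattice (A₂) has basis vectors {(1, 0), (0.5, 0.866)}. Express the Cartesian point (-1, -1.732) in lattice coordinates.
-2b₂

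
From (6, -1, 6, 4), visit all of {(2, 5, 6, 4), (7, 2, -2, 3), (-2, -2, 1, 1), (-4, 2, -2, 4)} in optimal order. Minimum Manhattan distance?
51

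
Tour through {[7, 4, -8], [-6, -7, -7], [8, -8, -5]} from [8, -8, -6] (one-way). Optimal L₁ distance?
42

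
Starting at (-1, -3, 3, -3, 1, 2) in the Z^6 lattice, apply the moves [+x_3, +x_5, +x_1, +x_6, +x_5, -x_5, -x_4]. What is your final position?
(0, -3, 4, -4, 2, 3)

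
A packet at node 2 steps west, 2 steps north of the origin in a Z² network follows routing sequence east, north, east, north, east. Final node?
(1, 4)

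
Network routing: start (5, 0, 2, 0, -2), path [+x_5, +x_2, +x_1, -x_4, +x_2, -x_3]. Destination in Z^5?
(6, 2, 1, -1, -1)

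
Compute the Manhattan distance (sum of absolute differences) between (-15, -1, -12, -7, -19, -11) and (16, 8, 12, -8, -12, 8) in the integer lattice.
91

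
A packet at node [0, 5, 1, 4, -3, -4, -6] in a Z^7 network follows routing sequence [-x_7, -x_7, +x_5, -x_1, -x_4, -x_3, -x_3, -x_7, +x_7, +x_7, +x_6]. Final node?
(-1, 5, -1, 3, -2, -3, -7)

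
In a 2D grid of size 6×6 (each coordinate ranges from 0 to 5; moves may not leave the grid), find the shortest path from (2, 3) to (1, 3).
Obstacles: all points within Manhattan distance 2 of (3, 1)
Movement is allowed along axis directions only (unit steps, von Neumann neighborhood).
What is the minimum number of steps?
1
(one shortest path: (2, 3) → (1, 3))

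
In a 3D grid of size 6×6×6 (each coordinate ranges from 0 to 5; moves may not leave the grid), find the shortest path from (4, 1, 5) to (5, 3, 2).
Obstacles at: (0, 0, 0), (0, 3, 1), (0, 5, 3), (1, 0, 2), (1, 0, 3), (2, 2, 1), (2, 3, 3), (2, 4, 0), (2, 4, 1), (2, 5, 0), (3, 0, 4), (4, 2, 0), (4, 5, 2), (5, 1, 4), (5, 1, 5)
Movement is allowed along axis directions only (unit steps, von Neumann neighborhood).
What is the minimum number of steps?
6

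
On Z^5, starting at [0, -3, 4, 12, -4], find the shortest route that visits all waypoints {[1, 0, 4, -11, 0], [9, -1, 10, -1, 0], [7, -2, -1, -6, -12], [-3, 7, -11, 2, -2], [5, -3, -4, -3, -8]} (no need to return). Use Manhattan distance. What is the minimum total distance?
136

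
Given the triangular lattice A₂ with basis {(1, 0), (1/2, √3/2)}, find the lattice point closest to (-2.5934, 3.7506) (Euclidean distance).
(-3, 3.464)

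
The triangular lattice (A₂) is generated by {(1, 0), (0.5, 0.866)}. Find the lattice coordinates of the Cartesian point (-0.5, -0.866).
-b₂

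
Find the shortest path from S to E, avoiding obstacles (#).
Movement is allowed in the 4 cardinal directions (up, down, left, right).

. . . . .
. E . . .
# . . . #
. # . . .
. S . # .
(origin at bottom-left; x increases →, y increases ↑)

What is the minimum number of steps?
5
(one shortest path: (1, 0) → (2, 0) → (2, 1) → (2, 2) → (1, 2) → (1, 3))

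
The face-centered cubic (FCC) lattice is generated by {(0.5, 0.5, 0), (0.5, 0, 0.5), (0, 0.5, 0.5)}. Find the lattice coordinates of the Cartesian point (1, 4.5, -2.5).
8b₁ - 6b₂ + b₃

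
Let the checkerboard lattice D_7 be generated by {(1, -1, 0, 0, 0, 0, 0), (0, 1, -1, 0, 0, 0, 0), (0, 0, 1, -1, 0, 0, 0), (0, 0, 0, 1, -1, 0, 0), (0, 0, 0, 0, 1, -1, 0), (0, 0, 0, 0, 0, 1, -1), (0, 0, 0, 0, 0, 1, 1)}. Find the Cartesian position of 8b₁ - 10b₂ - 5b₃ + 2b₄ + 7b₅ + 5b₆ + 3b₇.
(8, -18, 5, 7, 5, 1, -2)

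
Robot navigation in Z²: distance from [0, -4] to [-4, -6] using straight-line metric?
4.47214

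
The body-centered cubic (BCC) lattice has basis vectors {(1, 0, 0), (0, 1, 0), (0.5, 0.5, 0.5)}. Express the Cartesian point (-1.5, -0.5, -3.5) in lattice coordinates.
2b₁ + 3b₂ - 7b₃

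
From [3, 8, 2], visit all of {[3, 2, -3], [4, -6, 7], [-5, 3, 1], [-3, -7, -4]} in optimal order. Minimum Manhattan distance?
60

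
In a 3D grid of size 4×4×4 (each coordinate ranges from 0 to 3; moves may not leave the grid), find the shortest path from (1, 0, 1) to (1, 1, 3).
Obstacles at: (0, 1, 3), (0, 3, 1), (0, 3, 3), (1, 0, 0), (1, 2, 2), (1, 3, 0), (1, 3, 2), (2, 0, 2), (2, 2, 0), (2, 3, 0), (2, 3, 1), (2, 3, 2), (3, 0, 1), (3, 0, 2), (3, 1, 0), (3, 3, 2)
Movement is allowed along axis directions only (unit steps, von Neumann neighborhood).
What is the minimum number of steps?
3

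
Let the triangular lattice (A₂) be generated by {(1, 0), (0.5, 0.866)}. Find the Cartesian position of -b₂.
(-0.5, -0.866)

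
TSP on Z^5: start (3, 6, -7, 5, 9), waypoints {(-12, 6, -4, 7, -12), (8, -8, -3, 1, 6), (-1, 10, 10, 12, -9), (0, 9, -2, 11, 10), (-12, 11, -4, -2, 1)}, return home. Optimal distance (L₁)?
194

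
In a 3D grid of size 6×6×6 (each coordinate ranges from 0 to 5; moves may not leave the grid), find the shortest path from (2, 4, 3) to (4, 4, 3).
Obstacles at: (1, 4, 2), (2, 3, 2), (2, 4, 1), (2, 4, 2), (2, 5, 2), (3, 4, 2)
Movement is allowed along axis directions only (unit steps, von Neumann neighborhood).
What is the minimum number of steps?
2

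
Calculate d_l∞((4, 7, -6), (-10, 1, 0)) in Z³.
14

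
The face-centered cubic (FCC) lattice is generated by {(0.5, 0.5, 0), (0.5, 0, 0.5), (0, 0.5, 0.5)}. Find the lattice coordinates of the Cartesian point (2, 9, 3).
8b₁ - 4b₂ + 10b₃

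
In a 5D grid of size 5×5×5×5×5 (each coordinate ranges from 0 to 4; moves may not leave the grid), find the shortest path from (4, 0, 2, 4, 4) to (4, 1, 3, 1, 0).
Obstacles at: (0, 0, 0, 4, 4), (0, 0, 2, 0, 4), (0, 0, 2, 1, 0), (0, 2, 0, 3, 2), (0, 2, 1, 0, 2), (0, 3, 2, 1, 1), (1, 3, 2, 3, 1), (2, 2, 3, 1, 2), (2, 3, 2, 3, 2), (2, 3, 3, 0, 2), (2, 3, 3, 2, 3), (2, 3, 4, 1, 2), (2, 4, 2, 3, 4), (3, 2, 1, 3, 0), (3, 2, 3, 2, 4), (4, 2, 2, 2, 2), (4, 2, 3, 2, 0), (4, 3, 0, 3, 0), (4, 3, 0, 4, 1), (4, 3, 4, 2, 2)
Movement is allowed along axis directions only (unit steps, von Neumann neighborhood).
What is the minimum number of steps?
9
(one shortest path: (4, 0, 2, 4, 4) → (4, 1, 2, 4, 4) → (4, 1, 3, 4, 4) → (4, 1, 3, 3, 4) → (4, 1, 3, 2, 4) → (4, 1, 3, 1, 4) → (4, 1, 3, 1, 3) → (4, 1, 3, 1, 2) → (4, 1, 3, 1, 1) → (4, 1, 3, 1, 0))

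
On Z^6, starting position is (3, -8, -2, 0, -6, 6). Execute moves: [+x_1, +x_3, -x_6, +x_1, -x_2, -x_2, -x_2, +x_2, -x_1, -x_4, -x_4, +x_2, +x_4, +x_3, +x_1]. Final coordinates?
(5, -9, 0, -1, -6, 5)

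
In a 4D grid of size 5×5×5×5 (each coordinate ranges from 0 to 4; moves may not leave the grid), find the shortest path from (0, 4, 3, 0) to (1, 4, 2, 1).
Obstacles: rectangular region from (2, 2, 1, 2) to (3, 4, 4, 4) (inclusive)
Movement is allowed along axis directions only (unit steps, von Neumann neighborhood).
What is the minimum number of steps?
3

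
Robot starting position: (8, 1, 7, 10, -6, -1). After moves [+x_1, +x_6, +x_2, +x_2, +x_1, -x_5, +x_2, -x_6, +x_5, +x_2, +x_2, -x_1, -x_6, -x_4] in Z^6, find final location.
(9, 6, 7, 9, -6, -2)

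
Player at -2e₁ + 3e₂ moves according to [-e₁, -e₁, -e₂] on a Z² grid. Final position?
(-4, 2)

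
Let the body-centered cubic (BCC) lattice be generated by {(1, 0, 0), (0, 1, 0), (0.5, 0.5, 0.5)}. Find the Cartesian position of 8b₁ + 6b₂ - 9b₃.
(3.5, 1.5, -4.5)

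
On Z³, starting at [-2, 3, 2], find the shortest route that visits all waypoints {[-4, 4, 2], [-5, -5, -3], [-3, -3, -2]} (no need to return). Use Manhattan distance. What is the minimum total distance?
20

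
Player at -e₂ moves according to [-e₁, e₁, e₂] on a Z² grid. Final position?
(0, 0)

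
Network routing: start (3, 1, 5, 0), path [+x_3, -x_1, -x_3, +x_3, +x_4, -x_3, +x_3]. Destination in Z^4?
(2, 1, 6, 1)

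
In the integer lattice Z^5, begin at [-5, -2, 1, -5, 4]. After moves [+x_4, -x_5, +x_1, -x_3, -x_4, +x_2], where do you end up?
(-4, -1, 0, -5, 3)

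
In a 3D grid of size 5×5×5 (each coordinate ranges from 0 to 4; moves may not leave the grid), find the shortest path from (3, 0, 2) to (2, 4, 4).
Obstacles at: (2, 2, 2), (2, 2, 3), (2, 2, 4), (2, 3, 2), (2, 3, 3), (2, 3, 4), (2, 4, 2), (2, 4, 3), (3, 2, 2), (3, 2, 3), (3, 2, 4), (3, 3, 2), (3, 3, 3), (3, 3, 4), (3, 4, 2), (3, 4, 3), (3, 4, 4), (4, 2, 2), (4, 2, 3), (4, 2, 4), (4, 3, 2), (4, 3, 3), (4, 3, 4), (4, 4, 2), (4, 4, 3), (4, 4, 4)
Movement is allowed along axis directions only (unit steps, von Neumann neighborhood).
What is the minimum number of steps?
9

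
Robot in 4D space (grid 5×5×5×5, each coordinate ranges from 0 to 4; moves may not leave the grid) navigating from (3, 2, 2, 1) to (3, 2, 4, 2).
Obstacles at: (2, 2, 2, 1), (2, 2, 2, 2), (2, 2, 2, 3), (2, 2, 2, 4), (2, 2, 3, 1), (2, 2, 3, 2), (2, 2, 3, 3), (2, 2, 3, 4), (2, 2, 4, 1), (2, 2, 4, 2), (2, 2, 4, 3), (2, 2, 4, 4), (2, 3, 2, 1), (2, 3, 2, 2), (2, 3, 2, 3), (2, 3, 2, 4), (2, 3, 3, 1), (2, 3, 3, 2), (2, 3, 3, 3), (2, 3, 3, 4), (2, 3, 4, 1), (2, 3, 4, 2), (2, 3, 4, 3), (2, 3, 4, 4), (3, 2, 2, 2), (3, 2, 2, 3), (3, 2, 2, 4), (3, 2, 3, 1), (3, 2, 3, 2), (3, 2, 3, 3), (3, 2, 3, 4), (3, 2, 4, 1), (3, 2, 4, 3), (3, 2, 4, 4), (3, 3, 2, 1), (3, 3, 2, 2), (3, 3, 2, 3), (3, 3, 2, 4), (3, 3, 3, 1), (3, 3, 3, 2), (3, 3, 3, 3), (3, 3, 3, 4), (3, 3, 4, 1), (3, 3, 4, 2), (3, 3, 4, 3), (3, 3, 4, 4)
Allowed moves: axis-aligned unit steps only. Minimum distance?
5
(one shortest path: (3, 2, 2, 1) → (4, 2, 2, 1) → (4, 2, 3, 1) → (4, 2, 4, 1) → (4, 2, 4, 2) → (3, 2, 4, 2))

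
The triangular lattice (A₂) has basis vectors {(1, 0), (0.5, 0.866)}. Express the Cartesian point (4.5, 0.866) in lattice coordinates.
4b₁ + b₂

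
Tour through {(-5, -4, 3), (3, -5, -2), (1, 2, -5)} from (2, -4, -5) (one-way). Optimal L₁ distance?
33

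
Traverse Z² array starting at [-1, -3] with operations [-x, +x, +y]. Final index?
(-1, -2)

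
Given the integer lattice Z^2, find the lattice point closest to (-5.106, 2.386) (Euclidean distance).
(-5, 2)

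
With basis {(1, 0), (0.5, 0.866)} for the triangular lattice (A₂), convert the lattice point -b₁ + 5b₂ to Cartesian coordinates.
(1.5, 4.33)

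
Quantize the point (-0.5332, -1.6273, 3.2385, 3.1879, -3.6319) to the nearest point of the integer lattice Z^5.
(-1, -2, 3, 3, -4)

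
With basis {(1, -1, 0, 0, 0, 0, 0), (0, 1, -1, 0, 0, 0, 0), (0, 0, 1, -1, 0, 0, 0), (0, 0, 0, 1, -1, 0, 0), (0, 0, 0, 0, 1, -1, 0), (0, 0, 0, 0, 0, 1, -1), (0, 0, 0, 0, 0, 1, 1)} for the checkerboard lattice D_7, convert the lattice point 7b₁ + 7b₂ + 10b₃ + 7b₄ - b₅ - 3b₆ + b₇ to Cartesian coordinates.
(7, 0, 3, -3, -8, -1, 4)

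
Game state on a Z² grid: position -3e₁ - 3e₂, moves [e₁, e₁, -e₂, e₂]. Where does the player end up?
(-1, -3)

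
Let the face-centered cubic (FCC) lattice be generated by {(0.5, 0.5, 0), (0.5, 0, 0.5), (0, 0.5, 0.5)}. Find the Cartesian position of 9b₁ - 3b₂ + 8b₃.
(3, 8.5, 2.5)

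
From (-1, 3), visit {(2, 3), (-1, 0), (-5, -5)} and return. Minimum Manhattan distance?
30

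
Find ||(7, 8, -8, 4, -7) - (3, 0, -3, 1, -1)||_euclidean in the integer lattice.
12.2474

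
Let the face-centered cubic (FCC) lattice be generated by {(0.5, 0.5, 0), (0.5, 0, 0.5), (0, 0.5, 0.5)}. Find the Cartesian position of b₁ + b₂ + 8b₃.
(1, 4.5, 4.5)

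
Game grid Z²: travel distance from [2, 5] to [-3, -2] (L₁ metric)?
12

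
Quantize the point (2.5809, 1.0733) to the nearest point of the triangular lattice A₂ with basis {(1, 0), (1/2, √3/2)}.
(2.5, 0.866)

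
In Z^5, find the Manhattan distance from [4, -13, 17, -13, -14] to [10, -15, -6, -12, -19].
37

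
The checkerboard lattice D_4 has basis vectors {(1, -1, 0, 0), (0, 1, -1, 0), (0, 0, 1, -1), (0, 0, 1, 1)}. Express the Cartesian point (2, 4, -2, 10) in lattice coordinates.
2b₁ + 6b₂ - 3b₃ + 7b₄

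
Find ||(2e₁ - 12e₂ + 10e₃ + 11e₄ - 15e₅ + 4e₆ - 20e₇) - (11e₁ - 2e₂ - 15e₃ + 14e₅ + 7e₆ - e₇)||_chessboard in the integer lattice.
29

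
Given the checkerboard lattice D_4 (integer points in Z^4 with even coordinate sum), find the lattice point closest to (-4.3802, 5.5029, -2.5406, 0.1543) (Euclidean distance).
(-4, 5, -3, 0)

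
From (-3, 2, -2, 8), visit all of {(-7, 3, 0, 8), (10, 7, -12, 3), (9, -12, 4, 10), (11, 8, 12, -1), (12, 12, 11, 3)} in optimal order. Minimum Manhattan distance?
125
(one optimal route: (-3, 2, -2, 8) → (-7, 3, 0, 8) → (9, -12, 4, 10) → (11, 8, 12, -1) → (12, 12, 11, 3) → (10, 7, -12, 3))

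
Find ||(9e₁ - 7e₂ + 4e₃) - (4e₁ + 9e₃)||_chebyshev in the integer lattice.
7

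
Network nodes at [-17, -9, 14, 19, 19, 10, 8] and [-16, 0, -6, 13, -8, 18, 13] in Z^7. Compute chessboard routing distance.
27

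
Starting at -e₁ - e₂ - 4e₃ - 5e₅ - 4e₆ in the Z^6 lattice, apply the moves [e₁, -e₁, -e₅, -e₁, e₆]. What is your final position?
(-2, -1, -4, 0, -6, -3)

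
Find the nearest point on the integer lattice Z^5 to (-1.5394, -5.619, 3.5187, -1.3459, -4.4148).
(-2, -6, 4, -1, -4)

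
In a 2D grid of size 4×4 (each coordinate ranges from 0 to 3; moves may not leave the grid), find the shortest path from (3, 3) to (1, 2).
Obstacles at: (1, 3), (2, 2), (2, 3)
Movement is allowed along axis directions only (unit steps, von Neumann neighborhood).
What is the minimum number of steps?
5
(one shortest path: (3, 3) → (3, 2) → (3, 1) → (2, 1) → (1, 1) → (1, 2))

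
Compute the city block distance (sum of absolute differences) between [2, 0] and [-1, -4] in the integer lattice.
7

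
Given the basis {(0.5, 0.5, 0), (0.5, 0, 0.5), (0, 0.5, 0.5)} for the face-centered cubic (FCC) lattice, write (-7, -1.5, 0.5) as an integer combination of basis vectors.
-9b₁ - 5b₂ + 6b₃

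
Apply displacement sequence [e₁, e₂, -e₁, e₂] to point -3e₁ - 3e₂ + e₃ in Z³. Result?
(-3, -1, 1)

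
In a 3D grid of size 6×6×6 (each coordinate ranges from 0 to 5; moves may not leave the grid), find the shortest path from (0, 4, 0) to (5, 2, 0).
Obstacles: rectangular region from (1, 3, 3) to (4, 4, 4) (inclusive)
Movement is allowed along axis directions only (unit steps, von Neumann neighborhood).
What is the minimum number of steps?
7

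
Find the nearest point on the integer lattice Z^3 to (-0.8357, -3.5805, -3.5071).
(-1, -4, -4)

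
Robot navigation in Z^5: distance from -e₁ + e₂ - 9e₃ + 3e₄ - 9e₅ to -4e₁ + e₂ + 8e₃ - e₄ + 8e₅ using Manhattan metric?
41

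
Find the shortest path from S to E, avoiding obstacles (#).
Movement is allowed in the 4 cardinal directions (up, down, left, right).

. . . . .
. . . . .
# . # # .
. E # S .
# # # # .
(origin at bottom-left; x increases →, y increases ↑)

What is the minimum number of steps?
8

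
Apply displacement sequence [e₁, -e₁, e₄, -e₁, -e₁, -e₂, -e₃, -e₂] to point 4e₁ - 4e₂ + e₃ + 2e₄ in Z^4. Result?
(2, -6, 0, 3)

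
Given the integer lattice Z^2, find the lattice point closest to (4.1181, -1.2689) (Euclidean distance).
(4, -1)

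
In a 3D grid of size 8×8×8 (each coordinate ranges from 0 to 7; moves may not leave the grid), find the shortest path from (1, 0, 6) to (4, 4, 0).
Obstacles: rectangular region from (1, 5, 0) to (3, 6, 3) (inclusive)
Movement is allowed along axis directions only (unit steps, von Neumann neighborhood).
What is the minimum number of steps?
13
(one shortest path: (1, 0, 6) → (2, 0, 6) → (3, 0, 6) → (4, 0, 6) → (4, 1, 6) → (4, 2, 6) → (4, 3, 6) → (4, 4, 6) → (4, 4, 5) → (4, 4, 4) → (4, 4, 3) → (4, 4, 2) → (4, 4, 1) → (4, 4, 0))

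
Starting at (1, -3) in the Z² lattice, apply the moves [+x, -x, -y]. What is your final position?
(1, -4)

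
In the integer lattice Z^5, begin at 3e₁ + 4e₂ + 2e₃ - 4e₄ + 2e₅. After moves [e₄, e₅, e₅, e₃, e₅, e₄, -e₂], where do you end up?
(3, 3, 3, -2, 5)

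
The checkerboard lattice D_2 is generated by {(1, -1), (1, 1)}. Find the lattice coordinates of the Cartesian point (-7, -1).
-3b₁ - 4b₂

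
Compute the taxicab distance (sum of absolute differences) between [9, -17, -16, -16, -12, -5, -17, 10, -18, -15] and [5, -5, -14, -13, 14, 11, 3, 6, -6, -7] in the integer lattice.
107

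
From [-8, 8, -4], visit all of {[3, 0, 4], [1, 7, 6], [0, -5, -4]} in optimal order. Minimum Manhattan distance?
47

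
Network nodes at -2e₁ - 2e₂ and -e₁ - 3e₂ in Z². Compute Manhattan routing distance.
2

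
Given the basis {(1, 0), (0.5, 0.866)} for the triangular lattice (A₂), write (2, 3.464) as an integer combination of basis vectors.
4b₂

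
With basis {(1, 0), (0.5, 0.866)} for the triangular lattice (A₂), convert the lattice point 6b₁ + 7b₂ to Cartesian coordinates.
(9.5, 6.062)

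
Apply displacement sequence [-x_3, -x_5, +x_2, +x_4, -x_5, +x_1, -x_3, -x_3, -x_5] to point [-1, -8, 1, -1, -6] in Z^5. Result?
(0, -7, -2, 0, -9)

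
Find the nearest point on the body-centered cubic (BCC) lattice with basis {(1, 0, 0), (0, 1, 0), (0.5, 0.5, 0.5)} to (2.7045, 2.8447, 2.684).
(2.5, 2.5, 2.5)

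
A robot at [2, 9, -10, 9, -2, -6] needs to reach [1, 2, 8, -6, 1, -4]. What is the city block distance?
46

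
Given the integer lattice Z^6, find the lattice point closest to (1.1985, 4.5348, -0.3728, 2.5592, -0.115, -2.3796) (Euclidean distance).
(1, 5, 0, 3, 0, -2)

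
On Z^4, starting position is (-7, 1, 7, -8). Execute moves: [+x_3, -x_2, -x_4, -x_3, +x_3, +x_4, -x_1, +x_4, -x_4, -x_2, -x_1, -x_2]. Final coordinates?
(-9, -2, 8, -8)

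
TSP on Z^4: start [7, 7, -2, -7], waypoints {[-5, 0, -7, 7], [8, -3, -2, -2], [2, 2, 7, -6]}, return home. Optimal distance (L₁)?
102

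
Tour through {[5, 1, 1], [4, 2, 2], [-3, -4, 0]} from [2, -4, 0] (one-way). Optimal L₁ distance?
22
(one optimal route: (2, -4, 0) → (-3, -4, 0) → (5, 1, 1) → (4, 2, 2))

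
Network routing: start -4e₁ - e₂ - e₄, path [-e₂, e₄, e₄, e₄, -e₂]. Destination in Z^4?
(-4, -3, 0, 2)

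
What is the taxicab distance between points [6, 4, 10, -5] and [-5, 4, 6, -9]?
19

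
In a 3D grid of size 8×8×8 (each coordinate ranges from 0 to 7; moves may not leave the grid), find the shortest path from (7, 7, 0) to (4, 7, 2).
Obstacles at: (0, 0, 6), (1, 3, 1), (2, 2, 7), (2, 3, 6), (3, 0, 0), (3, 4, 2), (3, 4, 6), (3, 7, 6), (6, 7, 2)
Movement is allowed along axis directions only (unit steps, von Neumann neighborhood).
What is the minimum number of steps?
5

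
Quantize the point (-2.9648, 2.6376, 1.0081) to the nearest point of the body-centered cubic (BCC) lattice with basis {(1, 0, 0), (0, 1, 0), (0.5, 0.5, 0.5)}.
(-3, 3, 1)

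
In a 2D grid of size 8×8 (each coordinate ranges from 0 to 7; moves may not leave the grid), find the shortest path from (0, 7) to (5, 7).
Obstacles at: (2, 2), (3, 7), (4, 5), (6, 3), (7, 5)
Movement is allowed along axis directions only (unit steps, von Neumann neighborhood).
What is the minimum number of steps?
7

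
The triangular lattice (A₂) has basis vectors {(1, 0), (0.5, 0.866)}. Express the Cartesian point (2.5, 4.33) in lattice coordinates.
5b₂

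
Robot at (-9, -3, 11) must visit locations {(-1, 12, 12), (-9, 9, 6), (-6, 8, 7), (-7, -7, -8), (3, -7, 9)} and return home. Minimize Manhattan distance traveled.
114
(one optimal route: (-9, -3, 11) → (-9, 9, 6) → (-6, 8, 7) → (-1, 12, 12) → (3, -7, 9) → (-7, -7, -8) → (-9, -3, 11))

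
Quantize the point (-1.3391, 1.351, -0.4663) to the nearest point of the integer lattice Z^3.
(-1, 1, 0)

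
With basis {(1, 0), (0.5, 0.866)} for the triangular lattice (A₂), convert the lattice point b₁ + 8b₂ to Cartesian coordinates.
(5, 6.928)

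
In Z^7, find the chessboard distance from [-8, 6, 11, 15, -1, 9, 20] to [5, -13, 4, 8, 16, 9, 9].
19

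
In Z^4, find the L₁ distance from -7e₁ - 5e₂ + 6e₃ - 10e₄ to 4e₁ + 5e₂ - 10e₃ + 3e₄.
50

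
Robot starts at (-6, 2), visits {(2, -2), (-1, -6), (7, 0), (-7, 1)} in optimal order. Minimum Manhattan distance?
29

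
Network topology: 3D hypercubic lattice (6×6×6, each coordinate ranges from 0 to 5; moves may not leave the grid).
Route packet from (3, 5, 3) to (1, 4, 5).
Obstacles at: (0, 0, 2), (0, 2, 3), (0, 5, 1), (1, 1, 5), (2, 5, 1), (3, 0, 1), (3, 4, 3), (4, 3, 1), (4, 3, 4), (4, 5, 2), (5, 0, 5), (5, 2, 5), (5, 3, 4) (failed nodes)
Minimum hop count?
5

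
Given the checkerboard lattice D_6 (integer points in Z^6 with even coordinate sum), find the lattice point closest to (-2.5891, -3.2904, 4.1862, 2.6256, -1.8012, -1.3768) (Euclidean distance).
(-3, -3, 4, 3, -2, -1)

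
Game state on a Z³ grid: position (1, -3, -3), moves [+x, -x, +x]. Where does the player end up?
(2, -3, -3)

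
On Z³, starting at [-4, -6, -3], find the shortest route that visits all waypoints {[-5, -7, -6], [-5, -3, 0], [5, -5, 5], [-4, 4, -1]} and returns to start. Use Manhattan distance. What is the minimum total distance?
66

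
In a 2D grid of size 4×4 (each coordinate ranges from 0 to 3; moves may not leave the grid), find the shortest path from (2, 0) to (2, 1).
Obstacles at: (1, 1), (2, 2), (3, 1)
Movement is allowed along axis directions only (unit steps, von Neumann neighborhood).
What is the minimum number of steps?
1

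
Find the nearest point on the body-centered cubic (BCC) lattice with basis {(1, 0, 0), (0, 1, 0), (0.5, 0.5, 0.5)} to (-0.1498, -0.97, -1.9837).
(0, -1, -2)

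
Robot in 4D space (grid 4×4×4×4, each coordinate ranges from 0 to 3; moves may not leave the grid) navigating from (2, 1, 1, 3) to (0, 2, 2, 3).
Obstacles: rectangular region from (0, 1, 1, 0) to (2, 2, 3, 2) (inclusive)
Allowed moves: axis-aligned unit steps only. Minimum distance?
4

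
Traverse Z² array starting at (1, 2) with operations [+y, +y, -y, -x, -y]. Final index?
(0, 2)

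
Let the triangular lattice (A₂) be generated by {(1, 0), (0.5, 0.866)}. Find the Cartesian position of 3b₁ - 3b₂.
(1.5, -2.598)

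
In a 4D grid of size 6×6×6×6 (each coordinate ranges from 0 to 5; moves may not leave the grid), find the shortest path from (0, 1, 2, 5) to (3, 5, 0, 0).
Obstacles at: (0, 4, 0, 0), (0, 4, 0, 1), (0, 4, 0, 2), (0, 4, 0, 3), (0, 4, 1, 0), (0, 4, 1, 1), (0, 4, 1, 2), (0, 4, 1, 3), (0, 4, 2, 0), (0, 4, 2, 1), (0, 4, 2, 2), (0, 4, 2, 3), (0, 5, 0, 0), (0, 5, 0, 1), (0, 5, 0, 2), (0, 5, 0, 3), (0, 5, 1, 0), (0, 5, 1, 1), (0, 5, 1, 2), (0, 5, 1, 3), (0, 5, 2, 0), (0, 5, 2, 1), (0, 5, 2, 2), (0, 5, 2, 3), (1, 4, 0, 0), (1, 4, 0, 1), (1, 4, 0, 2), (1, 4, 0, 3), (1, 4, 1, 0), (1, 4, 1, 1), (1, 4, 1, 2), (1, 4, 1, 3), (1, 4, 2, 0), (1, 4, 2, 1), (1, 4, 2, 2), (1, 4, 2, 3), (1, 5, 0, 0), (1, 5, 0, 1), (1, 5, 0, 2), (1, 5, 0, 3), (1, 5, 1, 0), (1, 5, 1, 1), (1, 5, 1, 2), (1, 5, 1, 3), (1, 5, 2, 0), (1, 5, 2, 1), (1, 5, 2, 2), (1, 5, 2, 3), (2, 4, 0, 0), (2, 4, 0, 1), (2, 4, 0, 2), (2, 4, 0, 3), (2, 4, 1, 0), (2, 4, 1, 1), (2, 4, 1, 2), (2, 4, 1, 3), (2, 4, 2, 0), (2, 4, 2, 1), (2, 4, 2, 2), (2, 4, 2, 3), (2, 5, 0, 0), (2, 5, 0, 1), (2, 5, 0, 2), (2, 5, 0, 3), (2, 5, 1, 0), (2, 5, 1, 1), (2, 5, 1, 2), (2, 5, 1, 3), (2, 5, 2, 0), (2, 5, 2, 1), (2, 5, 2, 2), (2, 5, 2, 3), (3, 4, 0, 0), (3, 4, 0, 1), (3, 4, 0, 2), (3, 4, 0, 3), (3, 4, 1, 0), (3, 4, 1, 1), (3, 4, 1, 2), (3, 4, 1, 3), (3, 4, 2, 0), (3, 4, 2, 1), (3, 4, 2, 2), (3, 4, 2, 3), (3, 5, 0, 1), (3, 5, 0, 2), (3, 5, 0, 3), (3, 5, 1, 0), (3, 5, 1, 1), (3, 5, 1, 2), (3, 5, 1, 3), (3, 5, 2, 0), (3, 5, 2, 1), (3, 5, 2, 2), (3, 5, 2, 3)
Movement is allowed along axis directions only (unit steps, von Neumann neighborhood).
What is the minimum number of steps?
16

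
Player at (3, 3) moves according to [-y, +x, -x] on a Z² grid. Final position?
(3, 2)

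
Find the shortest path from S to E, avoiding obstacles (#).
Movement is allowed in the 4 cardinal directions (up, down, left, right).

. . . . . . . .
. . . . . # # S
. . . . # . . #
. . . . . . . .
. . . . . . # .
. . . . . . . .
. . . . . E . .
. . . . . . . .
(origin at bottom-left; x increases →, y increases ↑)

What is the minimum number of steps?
13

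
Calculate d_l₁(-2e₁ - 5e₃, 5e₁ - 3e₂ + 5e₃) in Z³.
20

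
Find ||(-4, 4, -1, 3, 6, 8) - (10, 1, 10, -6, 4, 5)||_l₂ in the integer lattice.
20.4939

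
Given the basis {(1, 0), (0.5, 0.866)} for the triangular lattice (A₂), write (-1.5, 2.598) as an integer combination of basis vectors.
-3b₁ + 3b₂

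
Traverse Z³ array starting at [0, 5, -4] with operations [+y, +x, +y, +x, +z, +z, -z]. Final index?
(2, 7, -3)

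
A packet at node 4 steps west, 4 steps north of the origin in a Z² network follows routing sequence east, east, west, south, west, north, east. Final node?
(-3, 4)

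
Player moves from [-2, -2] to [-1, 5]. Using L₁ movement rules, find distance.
8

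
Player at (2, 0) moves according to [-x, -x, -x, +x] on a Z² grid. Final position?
(0, 0)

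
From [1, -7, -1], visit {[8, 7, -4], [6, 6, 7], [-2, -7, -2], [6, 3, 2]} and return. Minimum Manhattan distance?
70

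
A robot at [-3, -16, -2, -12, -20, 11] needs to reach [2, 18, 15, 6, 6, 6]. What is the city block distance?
105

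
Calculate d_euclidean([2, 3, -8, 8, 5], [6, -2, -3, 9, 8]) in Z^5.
8.7178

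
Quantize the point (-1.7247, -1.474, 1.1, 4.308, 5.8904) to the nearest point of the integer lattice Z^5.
(-2, -1, 1, 4, 6)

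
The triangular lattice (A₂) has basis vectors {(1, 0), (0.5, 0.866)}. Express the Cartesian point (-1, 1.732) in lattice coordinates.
-2b₁ + 2b₂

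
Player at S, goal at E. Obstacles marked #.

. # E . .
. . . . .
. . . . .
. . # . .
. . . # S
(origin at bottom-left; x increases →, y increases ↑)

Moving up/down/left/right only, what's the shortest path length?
6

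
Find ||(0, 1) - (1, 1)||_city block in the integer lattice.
1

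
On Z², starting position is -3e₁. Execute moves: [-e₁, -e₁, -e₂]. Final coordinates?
(-5, -1)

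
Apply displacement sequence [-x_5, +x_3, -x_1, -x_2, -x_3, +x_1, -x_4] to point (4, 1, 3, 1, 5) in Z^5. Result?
(4, 0, 3, 0, 4)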